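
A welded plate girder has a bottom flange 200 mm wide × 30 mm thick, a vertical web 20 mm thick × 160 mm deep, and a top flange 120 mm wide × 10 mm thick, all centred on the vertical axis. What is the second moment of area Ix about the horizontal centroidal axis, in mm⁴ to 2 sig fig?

Ix ≈ 4.9 × 10⁷ mm⁴

Decompose the section into non-overlapping parts with the origin at the bottom-left of its bounding rectangle.
Bottom plate: 200 × 30, A = 6 000 mm², y = 15 mm, Ī = 450 000 mm⁴.
Web plate: 20 × 160, A = 3 200 mm², y = 110 mm, Ī = 6 826 667 mm⁴.
Top plate: 120 × 10, A = 1 200 mm², y = 195 mm, Ī = 10 000 mm⁴.
Centroid: ȳ = ΣA·y / ΣA = 65 mm.
Transfer each piece to the horizontal centroidal axis using Ī + A·d² with d = y − 65:
  bottom plate: d = -50 mm → contributes +15 450 000 mm⁴
  web plate: d = 45 mm → contributes +13 306 667 mm⁴
  top plate: d = 130 mm → contributes +20 290 000 mm⁴
Total I = 49 046 667 mm⁴.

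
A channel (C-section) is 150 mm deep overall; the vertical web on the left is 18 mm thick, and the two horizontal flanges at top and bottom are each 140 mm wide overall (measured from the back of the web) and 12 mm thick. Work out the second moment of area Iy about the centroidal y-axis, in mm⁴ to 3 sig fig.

Decompose the section into non-overlapping parts with the origin at the bottom-left of its bounding rectangle.
Web: 18 × 150, A = 2 700 mm², x = 9 mm, Ī = 72 900 mm⁴.
Top flange (beyond web): 122 × 12, A = 1 464 mm², x = 79 mm, Ī = 1 815 848 mm⁴.
Bottom flange (beyond web): 122 × 12, A = 1 464 mm², x = 79 mm, Ī = 1 815 848 mm⁴.
Centroid: x̄ = ΣA·x / ΣA = 45.418 mm.
Transfer each piece to the centroidal y-axis using Ī + A·d² with d = x − 45.418:
  web: d = -36.418 mm → contributes +3 653 813 mm⁴
  top flange (beyond web): d = 33.582 mm → contributes +3 466 884 mm⁴
  bottom flange (beyond web): d = 33.582 mm → contributes +3 466 884 mm⁴
Total I = 10 587 581 mm⁴.

Iy ≈ 1.06 × 10⁷ mm⁴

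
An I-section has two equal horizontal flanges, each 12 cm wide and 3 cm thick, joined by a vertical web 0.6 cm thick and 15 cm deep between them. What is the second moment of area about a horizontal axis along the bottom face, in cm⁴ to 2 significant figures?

Split into non-overlapping primitives; take the origin at the lower-left of the bounding box.
Bottom flange: 12 × 3, A = 36 cm², y = 1.5 cm, Ī = 27 cm⁴.
Web: 0.6 × 15, A = 9 cm², y = 10.5 cm, Ī = 168.8 cm⁴.
Top flange: 12 × 3, A = 36 cm², y = 19.5 cm, Ī = 27 cm⁴.
Transfer each piece to a horizontal axis along the bottom face using Ī + A·d² with d = y − 0:
  bottom flange: d = 1.5 cm → contributes +108 cm⁴
  web: d = 10.5 cm → contributes +1 161 cm⁴
  top flange: d = 19.5 cm → contributes +13 716 cm⁴
Total I = 14 985 cm⁴.

I_base ≈ 1.5 × 10⁴ cm⁴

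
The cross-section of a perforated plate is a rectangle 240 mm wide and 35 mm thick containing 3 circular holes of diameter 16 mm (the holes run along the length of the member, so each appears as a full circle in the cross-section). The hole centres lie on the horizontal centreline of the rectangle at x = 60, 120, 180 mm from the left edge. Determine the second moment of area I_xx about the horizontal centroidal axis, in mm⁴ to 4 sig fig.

Decompose the section into non-overlapping parts with the origin at the bottom-left of its bounding rectangle.
Plate: 240 × 35, A = 8 400 mm², y = 17.5 mm, Ī = 857 500 mm⁴.
Hole 1 (subtracted): ⌀16, A = 201.062 mm², y = 17.5 mm, Ī = 3216.99 mm⁴.
Hole 2 (subtracted): ⌀16, A = 201.062 mm², y = 17.5 mm, Ī = 3216.99 mm⁴.
Hole 3 (subtracted): ⌀16, A = 201.062 mm², y = 17.5 mm, Ī = 3216.99 mm⁴.
By symmetry the centroid is at mid-height, ȳ = 17.5 mm.
All pieces are centred on the horizontal centroidal axis, so I = ΣĪ (holes subtracted) = 847 849 mm⁴.

I_xx ≈ 8.478 × 10⁵ mm⁴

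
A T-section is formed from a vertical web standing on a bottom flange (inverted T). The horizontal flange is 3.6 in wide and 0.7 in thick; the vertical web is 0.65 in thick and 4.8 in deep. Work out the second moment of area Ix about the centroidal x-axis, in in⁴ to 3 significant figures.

Split into non-overlapping primitives; take the origin at the lower-left of the bounding box.
Flange: 3.6 × 0.7, A = 2.52 in², y = 0.35 in, Ī = 0.1029 in⁴.
Web: 0.65 × 4.8, A = 3.12 in², y = 3.1 in, Ī = 5.9904 in⁴.
Centroid: ȳ = ΣA·y / ΣA = 1.8713 in.
Transfer each piece to the centroidal x-axis using Ī + A·d² with d = y − 1.8713:
  flange: d = -1.5213 in → contributes +5.9349 in⁴
  web: d = 1.2287 in → contributes +10.701 in⁴
Total I = 16.636 in⁴.

Ix ≈ 16.6 in⁴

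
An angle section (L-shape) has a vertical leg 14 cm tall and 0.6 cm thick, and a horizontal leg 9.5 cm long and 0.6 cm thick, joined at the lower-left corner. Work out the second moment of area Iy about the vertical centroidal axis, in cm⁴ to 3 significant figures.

Iy ≈ 109 cm⁴

Split into non-overlapping primitives; take the origin at the lower-left of the bounding box.
Vertical leg: 0.6 × 14, A = 8.4 cm², x = 0.3 cm, Ī = 0.252 cm⁴.
Horizontal leg (remainder): 8.9 × 0.6, A = 5.34 cm², x = 5.05 cm, Ī = 35.248 cm⁴.
Centroid: x̄ = ΣA·x / ΣA = 2.1461 cm.
Transfer each piece to the vertical centroidal axis using Ī + A·d² with d = x − 2.1461:
  vertical leg: d = -1.8461 cm → contributes +28.879 cm⁴
  horizontal leg (remainder): d = 2.9039 cm → contributes +80.28 cm⁴
Total I = 109.16 cm⁴.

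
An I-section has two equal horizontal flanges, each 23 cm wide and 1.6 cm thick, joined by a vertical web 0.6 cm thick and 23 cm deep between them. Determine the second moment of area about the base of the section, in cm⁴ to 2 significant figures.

I_base ≈ 2.7 × 10⁴ cm⁴

Treat the section as a set of non-overlapping primitives; coordinates are from the bounding-box lower-left.
Bottom flange: 23 × 1.6, A = 36.8 cm², y = 0.8 cm, Ī = 7.851 cm⁴.
Web: 0.6 × 23, A = 13.8 cm², y = 13.1 cm, Ī = 608.4 cm⁴.
Top flange: 23 × 1.6, A = 36.8 cm², y = 25.4 cm, Ī = 7.851 cm⁴.
Transfer each piece to the bottom edge using Ī + A·d² with d = y − 0:
  bottom flange: d = 0.8 cm → contributes +31.4 cm⁴
  web: d = 13.1 cm → contributes +2 977 cm⁴
  top flange: d = 25.4 cm → contributes +23 750 cm⁴
Total I = 26 758 cm⁴.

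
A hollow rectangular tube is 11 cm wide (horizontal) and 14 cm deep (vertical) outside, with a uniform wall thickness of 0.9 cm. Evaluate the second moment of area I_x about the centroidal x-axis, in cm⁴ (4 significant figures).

I_x ≈ 1123 cm⁴

Treat the section as a set of non-overlapping primitives; coordinates are from the bounding-box lower-left.
Outer rectangle: 11 × 14, A = 154 cm², y = 7 cm, Ī = 2515.33 cm⁴.
Inner void (subtracted): 9.2 × 12.2, A = 112.24 cm², y = 7 cm, Ī = 1392.15 cm⁴.
By symmetry the centroid is at mid-height, ȳ = 7 cm.
All pieces are centred on the centroidal x-axis, so I = ΣĪ (holes subtracted) = 1123.18 cm⁴.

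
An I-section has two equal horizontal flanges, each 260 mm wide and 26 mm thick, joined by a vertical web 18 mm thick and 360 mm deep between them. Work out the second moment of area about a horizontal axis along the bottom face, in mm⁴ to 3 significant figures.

Split into non-overlapping primitives; take the origin at the lower-left of the bounding box.
Bottom flange: 260 × 26, A = 6 760 mm², y = 13 mm, Ī = 380 813 mm⁴.
Web: 18 × 360, A = 6 480 mm², y = 206 mm, Ī = 69 984 000 mm⁴.
Top flange: 260 × 26, A = 6 760 mm², y = 399 mm, Ī = 380 813 mm⁴.
Transfer each piece to a horizontal axis along the bottom face using Ī + A·d² with d = y − 0:
  bottom flange: d = 13 mm → contributes +1 523 253 mm⁴
  web: d = 206 mm → contributes +344 969 280 mm⁴
  top flange: d = 399 mm → contributes +1 076 579 573 mm⁴
Total I = 1 423 072 107 mm⁴.

I_base ≈ 1.42 × 10⁹ mm⁴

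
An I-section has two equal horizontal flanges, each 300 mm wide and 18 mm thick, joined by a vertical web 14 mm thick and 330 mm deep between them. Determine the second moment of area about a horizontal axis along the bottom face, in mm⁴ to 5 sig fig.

Break the section into simple shapes (no overlaps), measuring from the bottom-left corner of the bounding box.
Bottom flange: 300 × 18, A = 5 400 mm², y = 9 mm, Ī = 145 800 mm⁴.
Web: 14 × 330, A = 4 620 mm², y = 183 mm, Ī = 41 926 500 mm⁴.
Top flange: 300 × 18, A = 5 400 mm², y = 357 mm, Ī = 145 800 mm⁴.
Transfer each piece to a horizontal axis along the bottom face using Ī + A·d² with d = y − 0:
  bottom flange: d = 9 mm → contributes +583 200 mm⁴
  web: d = 183 mm → contributes +196 645 680 mm⁴
  top flange: d = 357 mm → contributes +688 370 400 mm⁴
Total I = 885 599 280 mm⁴.

I_base ≈ 8.8560 × 10⁸ mm⁴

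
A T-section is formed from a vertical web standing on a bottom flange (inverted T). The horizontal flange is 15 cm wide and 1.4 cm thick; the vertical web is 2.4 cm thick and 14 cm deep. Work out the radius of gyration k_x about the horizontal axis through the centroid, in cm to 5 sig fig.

k_x ≈ 4.9140 cm

Break the section into simple shapes (no overlaps), measuring from the bottom-left corner of the bounding box.
Flange: 15 × 1.4, A = 21 cm², y = 0.7 cm, Ī = 3.43 cm⁴.
Web: 2.4 × 14, A = 33.6 cm², y = 8.4 cm, Ī = 548.8 cm⁴.
Centroid: ȳ = ΣA·y / ΣA = 5.438462 cm.
Transfer each piece to the horizontal axis through the centroid using Ī + A·d² with d = y − 5.438462:
  flange: d = -4.738462 cm → contributes +474.9434 cm⁴
  web: d = 2.961538 cm → contributes +843.4959 cm⁴
Total I = 1318.439 cm⁴.
Radius of gyration: k = √(I/A) = √(1318.439 / 54.6) = 4.913984 cm.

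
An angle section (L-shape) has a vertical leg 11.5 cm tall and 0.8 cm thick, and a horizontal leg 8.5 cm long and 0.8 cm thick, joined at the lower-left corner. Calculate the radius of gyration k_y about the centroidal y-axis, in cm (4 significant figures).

Decompose the section into non-overlapping parts with the origin at the bottom-left of its bounding rectangle.
Vertical leg: 0.8 × 11.5, A = 9.2 cm², x = 0.4 cm, Ī = 0.490667 cm⁴.
Horizontal leg (remainder): 7.7 × 0.8, A = 6.16 cm², x = 4.65 cm, Ī = 30.4355 cm⁴.
Centroid: x̄ = ΣA·x / ΣA = 2.10443 cm.
Transfer each piece to the centroidal y-axis using Ī + A·d² with d = x − 2.10443:
  vertical leg: d = -1.70443 cm → contributes +27.2173 cm⁴
  horizontal leg (remainder): d = 2.54557 cm → contributes +70.352 cm⁴
Total I = 97.5693 cm⁴.
Radius of gyration: k = √(I/A) = √(97.5693 / 15.36) = 2.52035 cm.

k_y ≈ 2.520 cm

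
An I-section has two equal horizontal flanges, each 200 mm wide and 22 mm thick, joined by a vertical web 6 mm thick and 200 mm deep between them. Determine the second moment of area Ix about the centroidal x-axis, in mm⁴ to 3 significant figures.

Decompose the section into non-overlapping parts with the origin at the bottom-left of its bounding rectangle.
Bottom flange: 200 × 22, A = 4 400 mm², y = 11 mm, Ī = 177 467 mm⁴.
Web: 6 × 200, A = 1 200 mm², y = 122 mm, Ī = 4 000 000 mm⁴.
Top flange: 200 × 22, A = 4 400 mm², y = 233 mm, Ī = 177 467 mm⁴.
By symmetry the centroid is at mid-height, ȳ = 122 mm.
Transfer each piece to the centroidal x-axis using Ī + A·d² with d = y − 122:
  bottom flange: d = -111 mm → contributes +54 389 867 mm⁴
  web: d = 0 mm → contributes +4 000 000 mm⁴
  top flange: d = 111 mm → contributes +54 389 867 mm⁴
Total I = 112 779 733 mm⁴.

Ix ≈ 1.13 × 10⁸ mm⁴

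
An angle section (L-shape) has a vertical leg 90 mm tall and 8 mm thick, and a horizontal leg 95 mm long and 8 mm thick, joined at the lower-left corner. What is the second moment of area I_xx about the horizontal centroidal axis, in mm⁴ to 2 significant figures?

Decompose the section into non-overlapping parts with the origin at the bottom-left of its bounding rectangle.
Vertical leg: 8 × 90, A = 720 mm², y = 45 mm, Ī = 486 000 mm⁴.
Horizontal leg (remainder): 87 × 8, A = 696 mm², y = 4 mm, Ī = 3 712 mm⁴.
Centroid: ȳ = ΣA·y / ΣA = 24.85 mm.
Transfer each piece to the horizontal centroidal axis using Ī + A·d² with d = y − 24.85:
  vertical leg: d = 20.15 mm → contributes +778 410 mm⁴
  horizontal leg (remainder): d = -20.85 mm → contributes +306 205 mm⁴
Total I = 1 084 615 mm⁴.

I_xx ≈ 1.1 × 10⁶ mm⁴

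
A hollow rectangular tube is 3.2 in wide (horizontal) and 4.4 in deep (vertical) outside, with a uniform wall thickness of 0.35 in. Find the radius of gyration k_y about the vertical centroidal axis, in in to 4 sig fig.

Split into non-overlapping primitives; take the origin at the lower-left of the bounding box.
Outer rectangle: 3.2 × 4.4, A = 14.08 in², x = 1.6 in, Ī = 12.0149 in⁴.
Inner void (subtracted): 2.5 × 3.7, A = 9.25 in², x = 1.6 in, Ī = 4.81771 in⁴.
By symmetry the centroid is at mid-width, x̄ = 1.6 in.
All pieces are centred on the vertical centroidal axis, so I = ΣĪ (holes subtracted) = 7.19723 in⁴.
Radius of gyration: k = √(I/A) = √(7.19723 / 4.83) = 1.2207 in.

k_y ≈ 1.221 in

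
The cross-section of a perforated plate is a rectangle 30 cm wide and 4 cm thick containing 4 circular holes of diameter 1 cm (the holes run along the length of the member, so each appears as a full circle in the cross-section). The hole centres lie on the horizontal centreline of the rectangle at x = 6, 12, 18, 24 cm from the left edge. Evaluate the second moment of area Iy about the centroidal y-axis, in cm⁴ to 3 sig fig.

Decompose the section into non-overlapping parts with the origin at the bottom-left of its bounding rectangle.
Plate: 30 × 4, A = 120 cm², x = 15 cm, Ī = 9 000 cm⁴.
Hole 1 (subtracted): ⌀1, A = 0.7854 cm², x = 6 cm, Ī = 0.049087 cm⁴.
Hole 2 (subtracted): ⌀1, A = 0.7854 cm², x = 12 cm, Ī = 0.049087 cm⁴.
Hole 3 (subtracted): ⌀1, A = 0.7854 cm², x = 18 cm, Ī = 0.049087 cm⁴.
Hole 4 (subtracted): ⌀1, A = 0.7854 cm², x = 24 cm, Ī = 0.049087 cm⁴.
By symmetry the centroid is at mid-width, x̄ = 15 cm.
Transfer each piece to the centroidal y-axis using Ī + A·d² with d = x − 15:
  plate: d = 0 cm → contributes +9 000 cm⁴
  hole 1: d = -9 cm → contributes −63.666 cm⁴
  hole 2: d = -3 cm → contributes −7.1177 cm⁴
  hole 3: d = 3 cm → contributes −7.1177 cm⁴
  hole 4: d = 9 cm → contributes −63.666 cm⁴
Total I = 8858.4 cm⁴.

Iy ≈ 8860 cm⁴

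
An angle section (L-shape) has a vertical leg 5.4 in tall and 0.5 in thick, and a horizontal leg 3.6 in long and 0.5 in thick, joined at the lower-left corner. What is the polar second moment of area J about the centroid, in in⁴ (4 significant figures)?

J ≈ 16.99 in⁴

Decompose the section into non-overlapping parts with the origin at the bottom-left of its bounding rectangle.
Vertical leg: 0.5 × 5.4, A = 2.7 in², y = 2.7 in, Ī = 6.561 in⁴.
Horizontal leg (remainder): 3.1 × 0.5, A = 1.55 in², y = 0.25 in, Ī = 0.0322917 in⁴.
Centroid: ȳ = ΣA·y / ΣA = 1.80647 in.
Transfer each piece to the centroidal x-axis using Ī + A·d² with d = y − 1.80647:
  vertical leg: d = 0.893529 in → contributes +8.71667 in⁴
  horizontal leg (remainder): d = -1.55647 in → contributes +3.78732 in⁴
Total I = 12.504 in⁴.
For the y-axis: x̄ = 0.906471 in.
Repeating about the centroidal y-axis gives I_y = 4.48799 in⁴.
Polar second moment: J = I_x + I_y = 16.992 in⁴.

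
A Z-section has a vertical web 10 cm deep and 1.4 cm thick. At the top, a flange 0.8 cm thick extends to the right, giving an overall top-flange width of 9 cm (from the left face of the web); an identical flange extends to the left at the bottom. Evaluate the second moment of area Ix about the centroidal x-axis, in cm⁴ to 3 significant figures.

Split into non-overlapping primitives; take the origin at the lower-left of the bounding box.
Web: 1.4 × 10, A = 14 cm², y = 5 cm, Ī = 116.67 cm⁴.
Top flange (beyond web): 7.6 × 0.8, A = 6.08 cm², y = 9.6 cm, Ī = 0.32427 cm⁴.
Bottom flange (beyond web): 7.6 × 0.8, A = 6.08 cm², y = 0.4 cm, Ī = 0.32427 cm⁴.
Centroid: ȳ = ΣA·y / ΣA = 5 cm.
Transfer each piece to the centroidal x-axis using Ī + A·d² with d = y − 5:
  web: d = 0 cm → contributes +116.67 cm⁴
  top flange (beyond web): d = 4.6 cm → contributes +128.98 cm⁴
  bottom flange (beyond web): d = -4.6 cm → contributes +128.98 cm⁴
Total I = 374.62 cm⁴.

Ix ≈ 375 cm⁴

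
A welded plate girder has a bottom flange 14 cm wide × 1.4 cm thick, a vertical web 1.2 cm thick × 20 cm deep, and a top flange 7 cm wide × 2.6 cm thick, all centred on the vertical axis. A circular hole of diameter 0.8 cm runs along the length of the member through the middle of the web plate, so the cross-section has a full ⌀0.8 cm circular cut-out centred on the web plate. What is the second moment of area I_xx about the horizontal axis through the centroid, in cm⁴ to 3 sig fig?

I_xx ≈ 5380 cm⁴

Split into non-overlapping primitives; take the origin at the lower-left of the bounding box.
Bottom plate: 14 × 1.4, A = 19.6 cm², y = 0.7 cm, Ī = 3.2013 cm⁴.
Web plate: 1.2 × 20, A = 24 cm², y = 11.4 cm, Ī = 800 cm⁴.
Top plate: 7 × 2.6, A = 18.2 cm², y = 22.7 cm, Ī = 10.253 cm⁴.
Hole (subtracted): ⌀0.8, A = 0.50265 cm², y = 11.4 cm, Ī = 0.020106 cm⁴.
Centroid: ȳ = ΣA·y / ΣA = 11.334 cm.
Transfer each piece to the horizontal axis through the centroid using Ī + A·d² with d = y − 11.334:
  bottom plate: d = -10.634 cm → contributes +2219.5 cm⁴
  web plate: d = 0.066235 cm → contributes +800.11 cm⁴
  top plate: d = 11.366 cm → contributes +2361.5 cm⁴
  hole: d = 0.066235 cm → contributes −0.022311 cm⁴
Total I = 5381.1 cm⁴.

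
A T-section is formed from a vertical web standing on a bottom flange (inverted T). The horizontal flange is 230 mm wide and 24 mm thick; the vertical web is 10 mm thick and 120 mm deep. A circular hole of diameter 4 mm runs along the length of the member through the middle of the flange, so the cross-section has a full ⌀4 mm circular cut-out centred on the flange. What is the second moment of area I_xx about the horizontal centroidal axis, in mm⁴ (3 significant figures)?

I_xx ≈ 6.81 × 10⁶ mm⁴

Decompose the section into non-overlapping parts with the origin at the bottom-left of its bounding rectangle.
Flange: 230 × 24, A = 5 520 mm², y = 12 mm, Ī = 264 960 mm⁴.
Web: 10 × 120, A = 1 200 mm², y = 84 mm, Ī = 1 440 000 mm⁴.
Hole (subtracted): ⌀4, A = 12.566 mm², y = 12 mm, Ī = 12.566 mm⁴.
Centroid: ȳ = ΣA·y / ΣA = 24.881 mm.
Transfer each piece to the horizontal centroidal axis using Ī + A·d² with d = y − 24.881:
  flange: d = -12.881 mm → contributes +1 180 872 mm⁴
  web: d = 59.119 mm → contributes +5 634 035 mm⁴
  hole: d = -12.881 mm → contributes −2097.7 mm⁴
Total I = 6 812 809 mm⁴.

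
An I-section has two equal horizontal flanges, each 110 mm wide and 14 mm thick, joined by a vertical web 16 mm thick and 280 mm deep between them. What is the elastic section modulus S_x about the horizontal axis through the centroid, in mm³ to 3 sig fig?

S_x ≈ 6.23 × 10⁵ mm³

Break the section into simple shapes (no overlaps), measuring from the bottom-left corner of the bounding box.
Bottom flange: 110 × 14, A = 1 540 mm², y = 7 mm, Ī = 25 153 mm⁴.
Web: 16 × 280, A = 4 480 mm², y = 154 mm, Ī = 29 269 333 mm⁴.
Top flange: 110 × 14, A = 1 540 mm², y = 301 mm, Ī = 25 153 mm⁴.
By symmetry the centroid is at mid-height, ȳ = 154 mm.
Transfer each piece to the horizontal axis through the centroid using Ī + A·d² with d = y − 154:
  bottom flange: d = -147 mm → contributes +33 303 013 mm⁴
  web: d = 0 mm → contributes +29 269 333 mm⁴
  top flange: d = 147 mm → contributes +33 303 013 mm⁴
Total I = 95 875 360 mm⁴.
Extreme fibre distance c = 154 mm; S = I/c = 622 567 mm³.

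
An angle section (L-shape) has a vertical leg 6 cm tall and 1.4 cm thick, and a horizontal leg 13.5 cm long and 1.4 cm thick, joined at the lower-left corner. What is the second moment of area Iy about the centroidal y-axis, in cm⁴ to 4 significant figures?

Decompose the section into non-overlapping parts with the origin at the bottom-left of its bounding rectangle.
Vertical leg: 1.4 × 6, A = 8.4 cm², x = 0.7 cm, Ī = 1.372 cm⁴.
Horizontal leg (remainder): 12.1 × 1.4, A = 16.94 cm², x = 7.45 cm, Ī = 206.682 cm⁴.
Centroid: x̄ = ΣA·x / ΣA = 5.21243 cm.
Transfer each piece to the centroidal y-axis using Ī + A·d² with d = x − 5.21243:
  vertical leg: d = -4.51243 cm → contributes +172.413 cm⁴
  horizontal leg (remainder): d = 2.23757 cm → contributes +291.496 cm⁴
Total I = 463.909 cm⁴.

Iy ≈ 463.9 cm⁴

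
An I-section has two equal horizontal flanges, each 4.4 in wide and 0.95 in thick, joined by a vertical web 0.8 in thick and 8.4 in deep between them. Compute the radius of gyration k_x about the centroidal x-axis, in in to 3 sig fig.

Break the section into simple shapes (no overlaps), measuring from the bottom-left corner of the bounding box.
Bottom flange: 4.4 × 0.95, A = 4.18 in², y = 0.475 in, Ī = 0.31437 in⁴.
Web: 0.8 × 8.4, A = 6.72 in², y = 5.15 in, Ī = 39.514 in⁴.
Top flange: 4.4 × 0.95, A = 4.18 in², y = 9.825 in, Ī = 0.31437 in⁴.
By symmetry the centroid is at mid-height, ȳ = 5.15 in.
Transfer each piece to the centroidal x-axis using Ī + A·d² with d = y − 5.15:
  bottom flange: d = -4.675 in → contributes +91.671 in⁴
  web: d = 0 in → contributes +39.514 in⁴
  top flange: d = 4.675 in → contributes +91.671 in⁴
Total I = 222.86 in⁴.
Radius of gyration: k = √(I/A) = √(222.86 / 15.08) = 3.8442 in.

k_x ≈ 3.84 in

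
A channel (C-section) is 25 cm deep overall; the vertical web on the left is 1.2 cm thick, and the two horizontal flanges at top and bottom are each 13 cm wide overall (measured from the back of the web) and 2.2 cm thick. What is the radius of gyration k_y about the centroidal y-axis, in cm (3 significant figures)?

Split into non-overlapping primitives; take the origin at the lower-left of the bounding box.
Web: 1.2 × 25, A = 30 cm², x = 0.6 cm, Ī = 3.6 cm⁴.
Top flange (beyond web): 11.8 × 2.2, A = 25.96 cm², x = 7.1 cm, Ī = 301.22 cm⁴.
Bottom flange (beyond web): 11.8 × 2.2, A = 25.96 cm², x = 7.1 cm, Ī = 301.22 cm⁴.
Centroid: x̄ = ΣA·x / ΣA = 4.7196 cm.
Transfer each piece to the centroidal y-axis using Ī + A·d² with d = x − 4.7196:
  web: d = -4.1196 cm → contributes +512.74 cm⁴
  top flange (beyond web): d = 2.3804 cm → contributes +448.32 cm⁴
  bottom flange (beyond web): d = 2.3804 cm → contributes +448.32 cm⁴
Total I = 1409.4 cm⁴.
Radius of gyration: k = √(I/A) = √(1409.4 / 81.92) = 4.1478 cm.

k_y ≈ 4.15 cm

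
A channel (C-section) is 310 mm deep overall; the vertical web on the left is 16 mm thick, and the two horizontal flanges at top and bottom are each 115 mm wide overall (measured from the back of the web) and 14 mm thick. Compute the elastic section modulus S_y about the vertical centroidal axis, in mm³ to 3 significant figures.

Break the section into simple shapes (no overlaps), measuring from the bottom-left corner of the bounding box.
Web: 16 × 310, A = 4 960 mm², x = 8 mm, Ī = 105 813 mm⁴.
Top flange (beyond web): 99 × 14, A = 1 386 mm², x = 65.5 mm, Ī = 1 132 016 mm⁴.
Bottom flange (beyond web): 99 × 14, A = 1 386 mm², x = 65.5 mm, Ī = 1 132 016 mm⁴.
Centroid: x̄ = ΣA·x / ΣA = 28.614 mm.
Transfer each piece to the vertical centroidal axis using Ī + A·d² with d = x − 28.614:
  web: d = -20.614 mm → contributes +2 213 568 mm⁴
  top flange (beyond web): d = 36.886 mm → contributes +3 017 741 mm⁴
  bottom flange (beyond web): d = 36.886 mm → contributes +3 017 741 mm⁴
Total I = 8 249 051 mm⁴.
Extreme fibre distance c = 86.386 mm; S = I/c = 95 491 mm³.

S_y ≈ 9.55 × 10⁴ mm³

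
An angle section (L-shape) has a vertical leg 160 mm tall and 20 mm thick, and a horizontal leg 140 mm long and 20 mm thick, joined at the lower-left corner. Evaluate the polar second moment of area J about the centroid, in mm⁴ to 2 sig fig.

Break the section into simple shapes (no overlaps), measuring from the bottom-left corner of the bounding box.
Vertical leg: 20 × 160, A = 3 200 mm², y = 80 mm, Ī = 6 826 667 mm⁴.
Horizontal leg (remainder): 120 × 20, A = 2 400 mm², y = 10 mm, Ī = 80 000 mm⁴.
Centroid: ȳ = ΣA·y / ΣA = 50 mm.
Transfer each piece to the centroidal x-axis using Ī + A·d² with d = y − 50:
  vertical leg: d = 30 mm → contributes +9 706 667 mm⁴
  horizontal leg (remainder): d = -40 mm → contributes +3 920 000 mm⁴
Total I = 13 626 667 mm⁴.
For the y-axis: x̄ = 40 mm.
Repeating about the centroidal y-axis gives I_y = 9 706 667 mm⁴.
Polar second moment: J = I_x + I_y = 23 333 333 mm⁴.

J ≈ 2.3 × 10⁷ mm⁴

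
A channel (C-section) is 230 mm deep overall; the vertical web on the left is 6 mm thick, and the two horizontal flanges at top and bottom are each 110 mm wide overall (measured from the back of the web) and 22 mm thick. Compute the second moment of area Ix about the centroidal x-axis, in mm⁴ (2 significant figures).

Treat the section as a set of non-overlapping primitives; coordinates are from the bounding-box lower-left.
Web: 6 × 230, A = 1 380 mm², y = 115 mm, Ī = 6 083 500 mm⁴.
Top flange (beyond web): 104 × 22, A = 2 288 mm², y = 219 mm, Ī = 92 283 mm⁴.
Bottom flange (beyond web): 104 × 22, A = 2 288 mm², y = 11 mm, Ī = 92 283 mm⁴.
By symmetry the centroid is at mid-height, ȳ = 115 mm.
Transfer each piece to the centroidal x-axis using Ī + A·d² with d = y − 115:
  web: d = 0 mm → contributes +6 083 500 mm⁴
  top flange (beyond web): d = 104 mm → contributes +24 839 291 mm⁴
  bottom flange (beyond web): d = -104 mm → contributes +24 839 291 mm⁴
Total I = 55 762 081 mm⁴.

Ix ≈ 5.6 × 10⁷ mm⁴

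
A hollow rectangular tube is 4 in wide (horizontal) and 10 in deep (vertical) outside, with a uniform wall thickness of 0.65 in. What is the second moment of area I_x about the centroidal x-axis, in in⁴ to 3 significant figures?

I_x ≈ 185 in⁴

Break the section into simple shapes (no overlaps), measuring from the bottom-left corner of the bounding box.
Outer rectangle: 4 × 10, A = 40 in², y = 5 in, Ī = 333.33 in⁴.
Inner void (subtracted): 2.7 × 8.7, A = 23.49 in², y = 5 in, Ī = 148.16 in⁴.
By symmetry the centroid is at mid-height, ȳ = 5 in.
All pieces are centred on the centroidal x-axis, so I = ΣĪ (holes subtracted) = 185.17 in⁴.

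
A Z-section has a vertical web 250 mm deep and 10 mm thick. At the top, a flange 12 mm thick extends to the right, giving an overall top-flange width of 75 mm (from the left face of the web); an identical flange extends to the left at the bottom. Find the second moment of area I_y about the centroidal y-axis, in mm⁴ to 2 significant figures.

Treat the section as a set of non-overlapping primitives; coordinates are from the bounding-box lower-left.
Web: 10 × 250, A = 2 500 mm², x = 70 mm, Ī = 20 833 mm⁴.
Top flange (beyond web): 65 × 12, A = 780 mm², x = 107.5 mm, Ī = 274 625 mm⁴.
Bottom flange (beyond web): 65 × 12, A = 780 mm², x = 32.5 mm, Ī = 274 625 mm⁴.
Centroid: x̄ = ΣA·x / ΣA = 70 mm.
Transfer each piece to the centroidal y-axis using Ī + A·d² with d = x − 70:
  web: d = 0 mm → contributes +20 833 mm⁴
  top flange (beyond web): d = 37.5 mm → contributes +1 371 500 mm⁴
  bottom flange (beyond web): d = -37.5 mm → contributes +1 371 500 mm⁴
Total I = 2 763 833 mm⁴.

I_y ≈ 2.8 × 10⁶ mm⁴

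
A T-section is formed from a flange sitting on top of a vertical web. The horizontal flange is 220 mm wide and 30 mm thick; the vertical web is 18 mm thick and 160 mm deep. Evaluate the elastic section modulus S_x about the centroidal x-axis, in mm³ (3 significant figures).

Decompose the section into non-overlapping parts with the origin at the bottom-left of its bounding rectangle.
Flange: 220 × 30, A = 6 600 mm², y = 175 mm, Ī = 495 000 mm⁴.
Web: 18 × 160, A = 2 880 mm², y = 80 mm, Ī = 6 144 000 mm⁴.
Centroid: ȳ = ΣA·y / ΣA = 146.14 mm.
Transfer each piece to the centroidal x-axis using Ī + A·d² with d = y − 146.14:
  flange: d = 28.861 mm → contributes +5 992 427 mm⁴
  web: d = -66.139 mm → contributes +18 742 270 mm⁴
Total I = 24 734 696 mm⁴.
Extreme fibre distance c = 146.14 mm; S = I/c = 169 254 mm³.

S_x ≈ 1.69 × 10⁵ mm³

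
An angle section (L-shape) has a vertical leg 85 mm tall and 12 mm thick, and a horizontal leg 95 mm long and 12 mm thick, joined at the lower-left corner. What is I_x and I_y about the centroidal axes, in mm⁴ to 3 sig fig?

Treat the section as a set of non-overlapping primitives; coordinates are from the bounding-box lower-left.
Vertical leg: 12 × 85, A = 1 020 mm², y = 42.5 mm, Ī = 614 125 mm⁴.
Horizontal leg (remainder): 83 × 12, A = 996 mm², y = 6 mm, Ī = 11 952 mm⁴.
Centroid: ȳ = ΣA·y / ΣA = 24.467 mm.
Transfer each piece to the centroidal x-axis using Ī + A·d² with d = y − 24.467:
  vertical leg: d = 18.033 mm → contributes +945 808 mm⁴
  horizontal leg (remainder): d = -18.467 mm → contributes +351 628 mm⁴
Total I = 1 297 436 mm⁴.
For the y-axis: x̄ = 29.467 mm.
Repeating about the centroidal y-axis gives I_y = 1 721 016 mm⁴.

I_x ≈ 1.30 × 10⁶ mm⁴, I_y ≈ 1.72 × 10⁶ mm⁴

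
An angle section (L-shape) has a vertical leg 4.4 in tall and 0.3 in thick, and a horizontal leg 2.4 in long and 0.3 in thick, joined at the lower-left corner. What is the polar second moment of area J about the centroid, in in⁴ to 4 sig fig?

J ≈ 4.782 in⁴

Decompose the section into non-overlapping parts with the origin at the bottom-left of its bounding rectangle.
Vertical leg: 0.3 × 4.4, A = 1.32 in², y = 2.2 in, Ī = 2.1296 in⁴.
Horizontal leg (remainder): 2.1 × 0.3, A = 0.63 in², y = 0.15 in, Ī = 0.004725 in⁴.
Centroid: ȳ = ΣA·y / ΣA = 1.53769 in.
Transfer each piece to the centroidal x-axis using Ī + A·d² with d = y − 1.53769:
  vertical leg: d = 0.662308 in → contributes +2.70862 in⁴
  horizontal leg (remainder): d = -1.38769 in → contributes +1.21791 in⁴
Total I = 3.92653 in⁴.
For the y-axis: x̄ = 0.537692 in.
Repeating about the centroidal y-axis gives I_y = 0.85553 in⁴.
Polar second moment: J = I_x + I_y = 4.78206 in⁴.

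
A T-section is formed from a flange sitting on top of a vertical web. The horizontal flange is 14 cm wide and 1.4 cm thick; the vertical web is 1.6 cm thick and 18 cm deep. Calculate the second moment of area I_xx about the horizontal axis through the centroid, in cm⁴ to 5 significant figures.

Split into non-overlapping primitives; take the origin at the lower-left of the bounding box.
Flange: 14 × 1.4, A = 19.6 cm², y = 18.7 cm, Ī = 3.201333 cm⁴.
Web: 1.6 × 18, A = 28.8 cm², y = 9 cm, Ī = 777.6 cm⁴.
Centroid: ȳ = ΣA·y / ΣA = 12.9281 cm.
Transfer each piece to the horizontal axis through the centroid using Ī + A·d² with d = y − 12.9281:
  flange: d = 5.771901 cm → contributes +656.1722 cm⁴
  web: d = -3.928099 cm → contributes +1221.983 cm⁴
Total I = 1878.155 cm⁴.

I_xx ≈ 1878.2 cm⁴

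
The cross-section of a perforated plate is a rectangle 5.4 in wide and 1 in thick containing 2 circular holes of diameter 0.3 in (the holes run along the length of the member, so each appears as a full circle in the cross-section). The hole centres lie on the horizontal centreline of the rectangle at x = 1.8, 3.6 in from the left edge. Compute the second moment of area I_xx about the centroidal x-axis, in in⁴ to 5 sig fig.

I_xx ≈ 0.44920 in⁴

Break the section into simple shapes (no overlaps), measuring from the bottom-left corner of the bounding box.
Plate: 5.4 × 1, A = 5.4 in², y = 0.5 in, Ī = 0.45 in⁴.
Hole 1 (subtracted): ⌀0.3, A = 0.07068583 in², y = 0.5 in, Ī = 0.0003976078 in⁴.
Hole 2 (subtracted): ⌀0.3, A = 0.07068583 in², y = 0.5 in, Ī = 0.0003976078 in⁴.
By symmetry the centroid is at mid-height, ȳ = 0.5 in.
All pieces are centred on the centroidal x-axis, so I = ΣĪ (holes subtracted) = 0.4492048 in⁴.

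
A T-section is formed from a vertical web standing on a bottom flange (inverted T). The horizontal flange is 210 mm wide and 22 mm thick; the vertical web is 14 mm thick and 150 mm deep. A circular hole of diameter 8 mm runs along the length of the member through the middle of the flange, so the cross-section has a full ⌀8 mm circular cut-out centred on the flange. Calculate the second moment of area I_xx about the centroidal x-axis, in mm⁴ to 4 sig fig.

I_xx ≈ 1.477 × 10⁷ mm⁴

Decompose the section into non-overlapping parts with the origin at the bottom-left of its bounding rectangle.
Flange: 210 × 22, A = 4 620 mm², y = 11 mm, Ī = 186 340 mm⁴.
Web: 14 × 150, A = 2 100 mm², y = 97 mm, Ī = 3 937 500 mm⁴.
Hole (subtracted): ⌀8, A = 50.2655 mm², y = 11 mm, Ī = 201.062 mm⁴.
Centroid: ȳ = ΣA·y / ΣA = 38.0775 mm.
Transfer each piece to the centroidal x-axis using Ī + A·d² with d = y − 38.0775:
  flange: d = -27.0775 mm → contributes +3 573 692 mm⁴
  web: d = 58.9225 mm → contributes +11 228 398 mm⁴
  hole: d = -27.0775 mm → contributes −37055.4 mm⁴
Total I = 14 765 035 mm⁴.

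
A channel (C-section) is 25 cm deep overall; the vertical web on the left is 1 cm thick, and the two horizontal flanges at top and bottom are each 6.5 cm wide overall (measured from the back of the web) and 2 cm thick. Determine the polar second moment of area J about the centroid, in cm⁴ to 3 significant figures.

J ≈ 4400 cm⁴

Decompose the section into non-overlapping parts with the origin at the bottom-left of its bounding rectangle.
Web: 1 × 25, A = 25 cm², y = 12.5 cm, Ī = 1302.1 cm⁴.
Top flange (beyond web): 5.5 × 2, A = 11 cm², y = 24 cm, Ī = 3.6667 cm⁴.
Bottom flange (beyond web): 5.5 × 2, A = 11 cm², y = 1 cm, Ī = 3.6667 cm⁴.
By symmetry the centroid is at mid-height, ȳ = 12.5 cm.
Transfer each piece to the centroidal x-axis using Ī + A·d² with d = y − 12.5:
  web: d = 0 cm → contributes +1302.1 cm⁴
  top flange (beyond web): d = 11.5 cm → contributes +1458.4 cm⁴
  bottom flange (beyond web): d = -11.5 cm → contributes +1458.4 cm⁴
Total I = 4218.9 cm⁴.
For the y-axis: x̄ = 2.0213 cm.
Repeating about the centroidal y-axis gives I_y = 181.15 cm⁴.
Polar second moment: J = I_x + I_y = 4400.1 cm⁴.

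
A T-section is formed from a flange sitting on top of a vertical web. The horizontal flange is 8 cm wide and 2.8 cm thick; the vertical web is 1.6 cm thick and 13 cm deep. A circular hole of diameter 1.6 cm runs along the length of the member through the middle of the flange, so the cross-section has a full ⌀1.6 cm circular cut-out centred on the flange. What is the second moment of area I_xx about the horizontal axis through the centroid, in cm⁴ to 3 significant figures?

Break the section into simple shapes (no overlaps), measuring from the bottom-left corner of the bounding box.
Flange: 8 × 2.8, A = 22.4 cm², y = 14.4 cm, Ī = 14.635 cm⁴.
Web: 1.6 × 13, A = 20.8 cm², y = 6.5 cm, Ī = 292.93 cm⁴.
Hole (subtracted): ⌀1.6, A = 2.0106 cm², y = 14.4 cm, Ī = 0.3217 cm⁴.
Centroid: ȳ = ΣA·y / ΣA = 10.411 cm.
Transfer each piece to the horizontal axis through the centroid using Ī + A·d² with d = y − 10.411:
  flange: d = 3.9894 cm → contributes +371.13 cm⁴
  web: d = -3.9106 cm → contributes +611.03 cm⁴
  hole: d = 3.9894 cm → contributes −32.321 cm⁴
Total I = 949.84 cm⁴.

I_xx ≈ 950 cm⁴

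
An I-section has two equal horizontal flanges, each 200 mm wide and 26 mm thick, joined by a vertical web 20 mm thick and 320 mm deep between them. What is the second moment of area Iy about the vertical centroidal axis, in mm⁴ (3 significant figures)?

Treat the section as a set of non-overlapping primitives; coordinates are from the bounding-box lower-left.
Bottom flange: 200 × 26, A = 5 200 mm², x = 100 mm, Ī = 17 333 333 mm⁴.
Web: 20 × 320, A = 6 400 mm², x = 100 mm, Ī = 213 333 mm⁴.
Top flange: 200 × 26, A = 5 200 mm², x = 100 mm, Ī = 17 333 333 mm⁴.
By symmetry the centroid is at mid-width, x̄ = 100 mm.
All pieces are centred on the vertical centroidal axis, so I = ΣĪ = 34 880 000 mm⁴.

Iy ≈ 3.49 × 10⁷ mm⁴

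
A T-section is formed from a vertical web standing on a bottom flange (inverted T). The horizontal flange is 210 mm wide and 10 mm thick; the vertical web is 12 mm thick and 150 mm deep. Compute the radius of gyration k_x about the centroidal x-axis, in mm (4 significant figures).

k_x ≈ 49.60 mm

Treat the section as a set of non-overlapping primitives; coordinates are from the bounding-box lower-left.
Flange: 210 × 10, A = 2 100 mm², y = 5 mm, Ī = 17 500 mm⁴.
Web: 12 × 150, A = 1 800 mm², y = 85 mm, Ī = 3 375 000 mm⁴.
Centroid: ȳ = ΣA·y / ΣA = 41.9231 mm.
Transfer each piece to the centroidal x-axis using Ī + A·d² with d = y − 41.9231:
  flange: d = -36.9231 mm → contributes +2 880 459 mm⁴
  web: d = 43.0769 mm → contributes +6 715 118 mm⁴
Total I = 9 595 577 mm⁴.
Radius of gyration: k = √(I/A) = √(9 595 577 / 3 900) = 49.6025 mm.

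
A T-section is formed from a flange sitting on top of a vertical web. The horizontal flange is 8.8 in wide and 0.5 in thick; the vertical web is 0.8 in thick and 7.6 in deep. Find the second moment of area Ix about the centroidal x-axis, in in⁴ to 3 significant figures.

Ix ≈ 71.2 in⁴

Split into non-overlapping primitives; take the origin at the lower-left of the bounding box.
Flange: 8.8 × 0.5, A = 4.4 in², y = 7.85 in, Ī = 0.091667 in⁴.
Web: 0.8 × 7.6, A = 6.08 in², y = 3.8 in, Ī = 29.265 in⁴.
Centroid: ȳ = ΣA·y / ΣA = 5.5004 in.
Transfer each piece to the centroidal x-axis using Ī + A·d² with d = y − 5.5004:
  flange: d = 2.3496 in → contributes +24.383 in⁴
  web: d = -1.7004 in → contributes +46.844 in⁴
Total I = 71.227 in⁴.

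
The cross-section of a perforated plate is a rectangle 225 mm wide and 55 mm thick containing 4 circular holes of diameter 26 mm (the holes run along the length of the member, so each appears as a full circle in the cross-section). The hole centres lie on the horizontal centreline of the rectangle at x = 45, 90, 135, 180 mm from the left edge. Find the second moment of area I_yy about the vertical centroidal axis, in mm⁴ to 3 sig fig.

I_yy ≈ 4.67 × 10⁷ mm⁴

Decompose the section into non-overlapping parts with the origin at the bottom-left of its bounding rectangle.
Plate: 225 × 55, A = 12 375 mm², x = 112.5 mm, Ī = 52 207 031 mm⁴.
Hole 1 (subtracted): ⌀26, A = 530.93 mm², x = 45 mm, Ī = 22 432 mm⁴.
Hole 2 (subtracted): ⌀26, A = 530.93 mm², x = 90 mm, Ī = 22 432 mm⁴.
Hole 3 (subtracted): ⌀26, A = 530.93 mm², x = 135 mm, Ī = 22 432 mm⁴.
Hole 4 (subtracted): ⌀26, A = 530.93 mm², x = 180 mm, Ī = 22 432 mm⁴.
By symmetry the centroid is at mid-width, x̄ = 112.5 mm.
Transfer each piece to the vertical centroidal axis using Ī + A·d² with d = x − 112.5:
  plate: d = 0 mm → contributes +52 207 031 mm⁴
  hole 1: d = -67.5 mm → contributes −2 441 478 mm⁴
  hole 2: d = -22.5 mm → contributes −291 215 mm⁴
  hole 3: d = 22.5 mm → contributes −291 215 mm⁴
  hole 4: d = 67.5 mm → contributes −2 441 478 mm⁴
Total I = 46 741 646 mm⁴.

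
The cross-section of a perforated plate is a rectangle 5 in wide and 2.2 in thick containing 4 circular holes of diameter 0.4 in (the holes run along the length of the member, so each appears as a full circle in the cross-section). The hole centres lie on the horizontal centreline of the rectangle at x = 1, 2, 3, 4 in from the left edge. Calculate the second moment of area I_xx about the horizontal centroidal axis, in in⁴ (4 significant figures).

Break the section into simple shapes (no overlaps), measuring from the bottom-left corner of the bounding box.
Plate: 5 × 2.2, A = 11 in², y = 1.1 in, Ī = 4.43667 in⁴.
Hole 1 (subtracted): ⌀0.4, A = 0.125664 in², y = 1.1 in, Ī = 0.00125664 in⁴.
Hole 2 (subtracted): ⌀0.4, A = 0.125664 in², y = 1.1 in, Ī = 0.00125664 in⁴.
Hole 3 (subtracted): ⌀0.4, A = 0.125664 in², y = 1.1 in, Ī = 0.00125664 in⁴.
Hole 4 (subtracted): ⌀0.4, A = 0.125664 in², y = 1.1 in, Ī = 0.00125664 in⁴.
By symmetry the centroid is at mid-height, ȳ = 1.1 in.
All pieces are centred on the horizontal centroidal axis, so I = ΣĪ (holes subtracted) = 4.43164 in⁴.

I_xx ≈ 4.432 in⁴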